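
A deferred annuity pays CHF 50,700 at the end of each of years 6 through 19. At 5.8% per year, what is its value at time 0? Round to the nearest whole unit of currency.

CHF 359,935

Value one period before first payment (t=5): 50700 × [1 − (1+0.058)^(−14)] / 0.058 = 50700 × 9.411183 = 477,146.9705
PV₀ = 477,146.9705 / (1+0.058)^5 = 477,146.9705 / 1.325648 = 359,934.7952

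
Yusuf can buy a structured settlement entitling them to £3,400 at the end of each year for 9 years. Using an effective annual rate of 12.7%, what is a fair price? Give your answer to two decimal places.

PV = 3400 × [1 − (1+0.127)^(−9)] / 0.127 = 3400 × 5.189407 = 17,643.9831

£17,643.98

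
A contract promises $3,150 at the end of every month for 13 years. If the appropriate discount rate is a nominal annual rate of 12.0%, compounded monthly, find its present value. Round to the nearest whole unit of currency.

$248,292

i = 0.12/12 = 0.01 per month; n = 13·12 = 156.
PV = PMT · [1 − (1+i)^(−n)] / i = 3150 · 78.822939 = 248,292.2575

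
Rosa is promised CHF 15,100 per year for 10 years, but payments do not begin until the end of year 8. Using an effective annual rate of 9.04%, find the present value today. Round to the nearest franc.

CHF 52,782

Value one period before first payment (t=7): 15100 × [1 − (1+0.0904)^(−10)] / 0.0904 = 15100 × 6.406374 = 96,736.2459
PV₀ = 96,736.2459 / (1+0.0904)^7 = 96,736.2459 / 1.832740 = 52,782.3023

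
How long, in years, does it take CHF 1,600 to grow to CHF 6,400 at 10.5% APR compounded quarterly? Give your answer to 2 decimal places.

13.38 years

Periodic rate i = 0.105/4 = 0.02625.
(1+i)^n = 6400/1600 = 4.00000, so n = ln 4.00000 / ln 1.02625 = 53.5014 quarters
= 53.5014/4 years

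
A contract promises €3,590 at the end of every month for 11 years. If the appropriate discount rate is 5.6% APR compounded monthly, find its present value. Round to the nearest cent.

€353,198.32

i = 0.056/12 = 0.00466667 per month; n = 11·12 = 132.
PV = PMT · [1 − (1+i)^(−n)] / i = 3590 · 98.383933 = 353,198.3212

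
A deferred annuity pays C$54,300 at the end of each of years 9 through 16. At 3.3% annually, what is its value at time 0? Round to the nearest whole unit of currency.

PV at t=8 (ordinary 8-year annuity): 54300 × a(8|0.033) = 54300 × 6.931697 = 376,391.1502
PV₀ = 376,391.1502 / (1+0.033)^8 = 376,391.1502 / 1.296590 = 290,293.1791

C$290,293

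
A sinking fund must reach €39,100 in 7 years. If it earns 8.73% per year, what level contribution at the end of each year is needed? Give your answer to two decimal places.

€4,285.13

FV-annuity factor = 9.124588; PMT = 39100 / 9.124588 = 4,285.1251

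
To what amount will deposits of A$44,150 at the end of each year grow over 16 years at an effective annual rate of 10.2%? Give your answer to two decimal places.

Accumulation factor s(16|0.102) = 36.573366; FV = 44150 × 36.573366 = 1,614,714.0885

A$1,614,714.09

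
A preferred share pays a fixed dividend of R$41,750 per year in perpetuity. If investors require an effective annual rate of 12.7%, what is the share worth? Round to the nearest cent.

R$328,740.16

PV = C/r = 41750/0.127 = 328,740.1575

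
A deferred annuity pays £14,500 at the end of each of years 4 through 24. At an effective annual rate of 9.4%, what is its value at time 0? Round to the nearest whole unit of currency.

£99,954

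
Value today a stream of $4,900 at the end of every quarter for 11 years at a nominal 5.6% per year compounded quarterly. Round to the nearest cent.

Periodic rate i = 0.056/4 = 0.014; n = 11 × 4 = 44 periods.
PV = PMT · [1 − (1+i)^(−n)] / i = 4900 · 32.684795 = 160,155.4979

$160,155.50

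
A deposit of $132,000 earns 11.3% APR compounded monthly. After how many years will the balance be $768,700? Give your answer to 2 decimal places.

15.67 years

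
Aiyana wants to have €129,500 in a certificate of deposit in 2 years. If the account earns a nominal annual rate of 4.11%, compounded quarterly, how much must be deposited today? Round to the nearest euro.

i = 0.0411/4 = 0.010275 per quarter; n = 2·4 = 8.
PV = FV·(1+i)^(−n) = 129,500 × 0.921474 = 119,330.9008

€119,331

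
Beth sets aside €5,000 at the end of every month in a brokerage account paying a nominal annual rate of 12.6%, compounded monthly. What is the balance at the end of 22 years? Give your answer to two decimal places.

€7,029,119.23

i = 0.126/12 = 0.0105 per month; n = 22·12 = 264.
FV = PMT · [(1+i)^n − 1] / i = 5000 · 1405.823846 = 7,029,119.2288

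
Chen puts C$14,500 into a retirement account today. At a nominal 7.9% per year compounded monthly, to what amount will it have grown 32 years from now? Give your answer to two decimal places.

C$180,163.30

i = 0.079/12 = 0.00658333 per month; n = 32·12 = 384.
FV = 14,500 × (1 + 0.00658333)^384 = 180,163.2993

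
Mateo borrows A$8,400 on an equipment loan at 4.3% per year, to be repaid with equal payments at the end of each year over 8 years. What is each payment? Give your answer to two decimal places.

PMT = 8400 / ( [1 − (1+0.043)^(−8)] / 0.043 ) = 8400 / 6.650118 = 1,263.1354

A$1,263.14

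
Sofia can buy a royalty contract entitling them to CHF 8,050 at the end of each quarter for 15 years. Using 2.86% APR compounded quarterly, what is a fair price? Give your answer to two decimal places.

CHF 391,630.11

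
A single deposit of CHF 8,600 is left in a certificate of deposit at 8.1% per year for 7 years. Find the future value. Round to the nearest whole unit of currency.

CHF 14,835

8,600 × (1+0.081)^7 = 8,600 × 1.724963 = 14,834.6843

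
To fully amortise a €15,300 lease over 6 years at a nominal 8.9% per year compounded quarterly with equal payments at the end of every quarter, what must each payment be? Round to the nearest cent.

With 4 periods per year: i = 0.02225, n = 24.
PMT = 15300 / ( [1 − (1+0.02225)^(−24)] / 0.02225 ) = 15300 / 18.440571 = 829.6923

€829.69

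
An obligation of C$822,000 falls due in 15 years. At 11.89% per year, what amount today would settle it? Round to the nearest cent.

PV = 822,000 / (1 + 0.1189)^15 = 822,000 / 5.393480 = 152,406.2263

C$152,406.23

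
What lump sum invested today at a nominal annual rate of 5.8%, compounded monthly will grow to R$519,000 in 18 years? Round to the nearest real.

R$183,171

With 12 periods per year: i = 0.00483333, n = 216.
PV = FV·(1+i)^(−n) = 519,000 × 0.352930 = 183,170.7509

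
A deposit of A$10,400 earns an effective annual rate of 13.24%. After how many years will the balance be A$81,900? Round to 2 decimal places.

n = ln(81900/10400) / ln(1+0.1324) = ln(7.87500) / 0.124339 = 16.5973 years

16.60 years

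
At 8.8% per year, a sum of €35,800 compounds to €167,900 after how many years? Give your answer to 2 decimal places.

18.32 years

(1+i)^n = 167900/35800 = 4.68994, so n = ln 4.68994 / ln 1.088 = 18.3234 years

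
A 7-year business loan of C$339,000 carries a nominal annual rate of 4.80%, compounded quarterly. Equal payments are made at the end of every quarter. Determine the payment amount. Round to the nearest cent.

C$14,326.66

i = 0.048/4 = 0.012 per quarter; n = 7·4 = 28.
Annuity-PV factor = 23.662184; PMT = 339000 / 23.662184 = 14,326.6573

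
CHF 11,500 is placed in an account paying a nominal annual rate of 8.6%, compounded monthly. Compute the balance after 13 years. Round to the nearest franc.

i = 0.086/12 = 0.00716667 per month; n = 13·12 = 156.
FV = 11,500 × (1 + 0.00716667)^156 = 35,035.4325

CHF 35,035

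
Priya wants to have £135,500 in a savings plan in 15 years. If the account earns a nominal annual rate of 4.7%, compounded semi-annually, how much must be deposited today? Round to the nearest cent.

£67,500.02

Periodic rate i = 0.047/2 = 0.0235; n = 15 × 2 = 30 periods.
PV = 135,500 / (1 + 0.0235)^30 = 135,500 / 2.007407 = 67,500.0175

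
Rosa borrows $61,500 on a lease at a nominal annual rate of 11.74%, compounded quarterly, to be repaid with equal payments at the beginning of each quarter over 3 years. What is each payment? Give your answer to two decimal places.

$5,978.99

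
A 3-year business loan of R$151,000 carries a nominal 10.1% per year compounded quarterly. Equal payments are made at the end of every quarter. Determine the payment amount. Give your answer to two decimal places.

R$14,742.85

Periodic rate i = 0.101/4 = 0.02525; n = 3 × 4 = 12 periods.
PMT = 151000 / ( [1 − (1+0.02525)^(−12)] / 0.02525 ) = 151000 / 10.242255 = 14,742.8477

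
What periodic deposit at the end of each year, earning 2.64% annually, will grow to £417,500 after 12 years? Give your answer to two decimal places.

PMT = 417500 / ( [(1+0.0264)^12 − 1] / 0.0264 ) = 417500 / 13.905236 = 30,024.6614

£30,024.66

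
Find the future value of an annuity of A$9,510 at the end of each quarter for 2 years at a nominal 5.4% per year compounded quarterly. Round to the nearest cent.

A$79,773.49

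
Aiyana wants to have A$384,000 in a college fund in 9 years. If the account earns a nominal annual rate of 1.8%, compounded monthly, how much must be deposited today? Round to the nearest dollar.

With 12 periods per year: i = 0.0015, n = 108.
PV = FV·(1+i)^(−n) = 384,000 × 0.850544 = 326,609.0635

A$326,609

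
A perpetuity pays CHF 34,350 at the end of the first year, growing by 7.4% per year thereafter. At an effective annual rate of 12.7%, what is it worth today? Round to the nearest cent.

PV = D₁/(r − g) = 34350/(0.127 − 0.074) = 648,113.2075

CHF 648,113.21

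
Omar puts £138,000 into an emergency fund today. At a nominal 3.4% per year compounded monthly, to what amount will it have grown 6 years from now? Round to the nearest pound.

Periodic rate i = 0.034/12 = 0.00283333; n = 6 × 12 = 72 periods.
FV = 138,000 × (1 + 0.00283333)^72 = 169,180.3372

£169,180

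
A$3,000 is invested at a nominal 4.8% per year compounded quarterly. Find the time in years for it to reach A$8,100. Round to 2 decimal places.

Periodic rate i = 0.048/4 = 0.012.
n = ln(8100/3000) / ln(1+0.012) = ln(2.70000) / 0.011929 = 83.2666 quarters
= 83.2666/4 years

20.82 years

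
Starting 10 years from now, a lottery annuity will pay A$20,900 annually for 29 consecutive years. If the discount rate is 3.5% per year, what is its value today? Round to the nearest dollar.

A$276,578

PV at t=9 (ordinary 29-year annuity): 20900 × a(29|0.035) = 20900 × 18.035767 = 376,947.5303
Discount back 9 years: 376,947.5303 × (1+0.035)^(−9) = 376,947.5303 × 0.733731 = 276,578.0779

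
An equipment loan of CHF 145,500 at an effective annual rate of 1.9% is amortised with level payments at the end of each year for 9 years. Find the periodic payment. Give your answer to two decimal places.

CHF 17,741.02

Annuity-PV factor = 8.201330; PMT = 145500 / 8.201330 = 17,741.0241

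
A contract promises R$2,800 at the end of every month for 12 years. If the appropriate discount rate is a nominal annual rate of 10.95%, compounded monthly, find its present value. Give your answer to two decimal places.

R$223,892.87

i = 0.1095/12 = 0.009125 per month; n = 12·12 = 144.
Annuity factor a(144|0.009125) = 79.961740; PV = 2800 × 79.961740 = 223,892.8711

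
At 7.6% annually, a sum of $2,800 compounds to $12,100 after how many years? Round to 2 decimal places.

(1+i)^n = 12100/2800 = 4.32143, so n = ln 4.32143 / ln 1.076 = 19.9806 years

19.98 years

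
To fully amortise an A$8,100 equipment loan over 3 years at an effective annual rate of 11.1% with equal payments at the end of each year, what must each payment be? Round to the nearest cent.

A$3,320.39

Annuity-PV factor = 2.439471; PMT = 8100 / 2.439471 = 3,320.3923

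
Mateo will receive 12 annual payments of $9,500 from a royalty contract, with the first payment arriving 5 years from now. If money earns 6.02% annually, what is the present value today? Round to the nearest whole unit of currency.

$62,971

PV at t=4 (ordinary 12-year annuity): 9500 × a(12|0.0602) = 9500 × 8.374659 = 79,559.2604
Discount back 4 years: 79,559.2604 × (1+0.0602)^(−4) = 79,559.2604 × 0.791496 = 62,970.8474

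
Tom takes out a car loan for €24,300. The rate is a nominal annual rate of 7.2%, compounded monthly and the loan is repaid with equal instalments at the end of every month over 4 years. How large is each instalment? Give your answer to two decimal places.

€584.15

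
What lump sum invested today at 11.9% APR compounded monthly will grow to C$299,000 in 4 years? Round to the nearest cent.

C$186,193.83

i = 0.119/12 = 0.00991667 per month; n = 4·12 = 48.
PV = FV·(1+i)^(−n) = 299,000 × 0.622722 = 186,193.8345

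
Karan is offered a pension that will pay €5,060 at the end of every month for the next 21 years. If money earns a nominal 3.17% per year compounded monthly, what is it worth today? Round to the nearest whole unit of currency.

i = 0.0317/12 = 0.00264167 per month; n = 21·12 = 252.
PV = PMT · [1 − (1+i)^(−n)] / i = 5060 · 183.836616 = 930,213.2770

€930,213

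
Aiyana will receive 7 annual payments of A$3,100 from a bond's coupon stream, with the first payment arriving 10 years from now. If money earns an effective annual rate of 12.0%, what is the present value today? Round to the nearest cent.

A$5,101.78

PV at t=9 (ordinary 7-year annuity): 3100 × a(7|0.12) = 3100 × 4.563757 = 14,147.6453
Discount back 9 years: 14,147.6453 × (1+0.12)^(−9) = 14,147.6453 × 0.360610 = 5,101.7827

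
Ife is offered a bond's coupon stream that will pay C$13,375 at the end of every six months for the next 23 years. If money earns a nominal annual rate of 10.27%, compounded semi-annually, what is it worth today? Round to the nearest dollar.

Periodic rate i = 0.1027/2 = 0.05135; n = 23 × 2 = 46 periods.
PV = 13375 × [1 − (1+0.05135)^(−46)] / 0.05135 = 13375 × 17.528465 = 234,443.2239

C$234,443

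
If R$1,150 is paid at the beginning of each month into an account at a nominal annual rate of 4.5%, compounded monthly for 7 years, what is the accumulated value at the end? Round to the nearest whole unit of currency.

R$113,724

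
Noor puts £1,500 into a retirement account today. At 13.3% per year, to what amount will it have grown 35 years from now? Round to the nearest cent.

1,500 × (1+0.133)^35 = 1,500 × 79.076392 = 118,614.5879

£118,614.59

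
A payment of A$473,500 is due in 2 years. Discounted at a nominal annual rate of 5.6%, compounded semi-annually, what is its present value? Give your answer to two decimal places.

A$423,982.10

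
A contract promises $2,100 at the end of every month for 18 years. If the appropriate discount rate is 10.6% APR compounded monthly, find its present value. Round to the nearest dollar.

$202,165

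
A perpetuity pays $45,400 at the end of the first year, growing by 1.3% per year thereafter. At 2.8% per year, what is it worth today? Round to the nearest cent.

PV = PMT / (i − g) = 45400 / (0.028 − 0.013) = 45400 / 0.015000 = 3,026,666.6667

$3,026,666.67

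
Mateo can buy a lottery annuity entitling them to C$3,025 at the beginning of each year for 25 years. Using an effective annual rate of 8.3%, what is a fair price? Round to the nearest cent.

C$34,093.48

PV = 3025 × [1 − (1+0.083)^(−25)] / 0.083 × (1+i) = 3025 × 11.270573 = 34,093.4824
(Beginning-of-period payments → annuity-due factor ×(1+i).)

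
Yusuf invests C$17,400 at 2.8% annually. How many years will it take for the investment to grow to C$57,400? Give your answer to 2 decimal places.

43.22 years

n = ln(57400/17400) / ln(1+0.028) = ln(3.29885) / 0.027615 = 43.2217 years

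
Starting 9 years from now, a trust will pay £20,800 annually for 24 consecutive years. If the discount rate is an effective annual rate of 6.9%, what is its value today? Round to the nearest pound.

£141,124

Value one period before first payment (t=8): 20800 × [1 − (1+0.069)^(−24)] / 0.069 = 20800 × 11.570715 = 240,670.8675
PV₀ = 240,670.8675 / (1+0.069)^8 = 240,670.8675 / 1.705382 = 141,124.3263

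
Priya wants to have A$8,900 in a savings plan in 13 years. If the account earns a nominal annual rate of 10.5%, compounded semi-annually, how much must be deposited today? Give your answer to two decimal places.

A$2,352.96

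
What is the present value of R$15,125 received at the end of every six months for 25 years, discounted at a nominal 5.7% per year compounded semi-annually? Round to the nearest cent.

R$400,494.34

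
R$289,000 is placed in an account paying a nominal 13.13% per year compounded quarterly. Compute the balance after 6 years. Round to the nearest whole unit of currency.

With 4 periods per year: i = 0.032825, n = 24.
FV = PV·(1+i)^n = 289,000 × 2.170910 = 627,392.9628

R$627,393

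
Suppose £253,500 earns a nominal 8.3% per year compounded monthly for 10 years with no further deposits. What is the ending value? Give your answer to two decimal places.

Periodic rate i = 0.083/12 = 0.00691667; n = 10 × 12 = 120 periods.
FV = PV·(1+i)^n = 253,500 × 2.286776 = 579,697.5917

£579,697.59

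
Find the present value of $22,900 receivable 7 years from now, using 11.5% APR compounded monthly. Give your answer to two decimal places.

$10,277.63

i = 0.115/12 = 0.00958333 per month; n = 7·12 = 84.
PV = 22,900 / (1 + 0.00958333)^84 = 22,900 / 2.228140 = 10,277.6305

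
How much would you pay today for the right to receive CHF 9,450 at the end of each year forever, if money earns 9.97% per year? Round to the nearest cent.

PV = C/r = 9450/0.0997 = 94,784.3531

CHF 94,784.35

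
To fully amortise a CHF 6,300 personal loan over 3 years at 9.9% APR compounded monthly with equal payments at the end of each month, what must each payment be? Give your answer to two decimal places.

With 12 periods per year: i = 0.00825, n = 36.
PMT = 6300 / ( [1 − (1+0.00825)^(−36)] / 0.00825 ) = 6300 / 31.036375 = 202.9876

CHF 202.99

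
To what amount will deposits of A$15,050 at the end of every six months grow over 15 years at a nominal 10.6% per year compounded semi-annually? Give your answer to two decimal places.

A$1,052,977.27

Periodic rate i = 0.106/2 = 0.053; n = 15 × 2 = 30 periods.
Accumulation factor s(30|0.053) = 69.965267; FV = 15050 × 69.965267 = 1,052,977.2702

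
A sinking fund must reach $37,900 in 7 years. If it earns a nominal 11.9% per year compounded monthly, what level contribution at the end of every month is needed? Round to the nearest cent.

$291.17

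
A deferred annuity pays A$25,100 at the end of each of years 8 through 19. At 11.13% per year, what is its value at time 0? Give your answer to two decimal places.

PV at t=7 (ordinary 12-year annuity): 25100 × a(12|0.1113) = 25100 × 6.452345 = 161,953.8561
PV₀ = 161,953.8561 / (1+0.1113)^7 = 161,953.8561 / 2.093241 = 77,369.9102

A$77,369.91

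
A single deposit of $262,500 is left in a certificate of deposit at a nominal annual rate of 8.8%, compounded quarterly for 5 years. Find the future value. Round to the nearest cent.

i = 0.088/4 = 0.022 per quarter; n = 5·4 = 20.
FV = 262,500 × (1 + 0.022)^20 = 405,646.0242

$405,646.02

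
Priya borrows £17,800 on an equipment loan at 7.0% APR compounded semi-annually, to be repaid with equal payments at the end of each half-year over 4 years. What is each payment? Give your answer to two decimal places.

i = 0.07/2 = 0.035 per half-year; n = 4·2 = 8.
PMT = 17800 / ( [1 − (1+0.035)^(−8)] / 0.035 ) = 17800 / 6.873956 = 2,589.4843

£2,589.48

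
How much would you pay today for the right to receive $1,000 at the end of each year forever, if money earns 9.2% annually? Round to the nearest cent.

$10,869.57

PV = PMT / i = 1000 / 0.092 = 10,869.5652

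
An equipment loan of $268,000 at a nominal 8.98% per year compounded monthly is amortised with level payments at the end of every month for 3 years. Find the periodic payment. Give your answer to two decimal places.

$8,519.83

Periodic rate i = 0.0898/12 = 0.00748333; n = 3 × 12 = 36 periods.
PMT = 268000 / ( [1 − (1+0.00748333)^(−36)] / 0.00748333 ) = 268000 / 31.456012 = 8,519.8340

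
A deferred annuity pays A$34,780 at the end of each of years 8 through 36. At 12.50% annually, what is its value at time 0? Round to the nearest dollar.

A$117,990

PV at t=7 (ordinary 29-year annuity): 34780 × a(29|0.125) = 34780 × 7.737175 = 269,098.9431
PV₀ = 269,098.9431 / (1+0.125)^7 = 269,098.9431 / 2.280697 = 117,989.7647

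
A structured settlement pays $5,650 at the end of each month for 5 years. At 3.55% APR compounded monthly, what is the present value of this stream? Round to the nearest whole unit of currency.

Periodic rate i = 0.0355/12 = 0.00295833; n = 5 × 12 = 60 periods.
Annuity factor a(60|0.00295833) = 54.902384; PV = 5650 × 54.902384 = 310,198.4715

$310,198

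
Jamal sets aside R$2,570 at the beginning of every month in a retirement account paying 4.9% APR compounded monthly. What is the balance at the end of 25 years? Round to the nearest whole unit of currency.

R$1,513,972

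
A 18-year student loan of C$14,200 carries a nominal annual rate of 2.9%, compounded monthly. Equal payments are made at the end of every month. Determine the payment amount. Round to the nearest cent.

C$84.46

With 12 periods per year: i = 0.00241667, n = 216.
Annuity-PV factor = 168.121467; PMT = 14200 / 168.121467 = 84.4627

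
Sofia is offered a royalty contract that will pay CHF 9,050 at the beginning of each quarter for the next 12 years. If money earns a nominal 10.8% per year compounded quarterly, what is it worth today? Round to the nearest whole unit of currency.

CHF 248,411

With 4 periods per year: i = 0.027, n = 48.
Annuity factor a(48|0.027) × (1+i) = 27.448758; PV = 9050 × 27.448758 = 248,411.2579
(Beginning-of-period payments → annuity-due factor ×(1+i).)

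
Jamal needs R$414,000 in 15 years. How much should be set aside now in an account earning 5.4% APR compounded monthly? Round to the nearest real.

Periodic rate i = 0.054/12 = 0.0045; n = 15 × 12 = 180 periods.
PV = 414,000 / (1 + 0.0045)^180 = 414,000 / 2.243827 = 184,506.1922

R$184,506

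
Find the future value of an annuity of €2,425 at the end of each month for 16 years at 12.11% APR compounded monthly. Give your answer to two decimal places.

€1,411,741.26

With 12 periods per year: i = 0.0100917, n = 192.
Accumulation factor s(192|0.0100917) = 582.161343; FV = 2425 × 582.161343 = 1,411,741.2570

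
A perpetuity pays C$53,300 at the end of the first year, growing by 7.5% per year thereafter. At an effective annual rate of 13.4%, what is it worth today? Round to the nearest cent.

C$903,389.83

PV = PMT / (i − g) = 53300 / (0.134 − 0.075) = 53300 / 0.059000 = 903,389.8305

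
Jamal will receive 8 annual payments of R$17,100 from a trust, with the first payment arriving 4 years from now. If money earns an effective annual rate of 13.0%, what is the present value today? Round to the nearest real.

Value one period before first payment (t=3): 17100 × [1 − (1+0.13)^(−8)] / 0.13 = 17100 × 4.798770 = 82,058.9720
Discount back 3 years: 82,058.9720 × (1+0.13)^(−3) = 82,058.9720 × 0.693050 = 56,870.9839

R$56,871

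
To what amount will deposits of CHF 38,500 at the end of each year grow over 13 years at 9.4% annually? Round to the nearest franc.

FV = PMT · [(1+i)^n − 1] / i = 38500 · 23.567312 = 907,341.4945

CHF 907,341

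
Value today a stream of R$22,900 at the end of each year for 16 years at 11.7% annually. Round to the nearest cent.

Annuity factor a(16|0.117) = 7.091672; PV = 22900 × 7.091672 = 162,399.2940

R$162,399.29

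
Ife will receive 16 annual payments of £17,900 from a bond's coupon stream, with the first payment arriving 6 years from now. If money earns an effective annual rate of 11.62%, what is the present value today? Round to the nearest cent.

Value one period before first payment (t=5): 17900 × [1 − (1+0.1162)^(−16)] / 0.1162 = 17900 × 7.123602 = 127,512.4680
Discount back 5 years: 127,512.4680 × (1+0.1162)^(−5) = 127,512.4680 × 0.577152 = 73,594.0258

£73,594.03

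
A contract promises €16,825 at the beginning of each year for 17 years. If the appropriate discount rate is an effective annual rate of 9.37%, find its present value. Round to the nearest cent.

Annuity factor a(17|0.0937) × (1+i) = 9.126179; PV = 16825 × 9.126179 = 153,547.9634
(annuity-due: payments at period start, so ×(1+i).)

€153,547.96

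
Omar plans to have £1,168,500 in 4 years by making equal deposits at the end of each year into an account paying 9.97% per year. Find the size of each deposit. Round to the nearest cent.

PMT = 1.1685e+06 / ( [(1+0.0997)^4 − 1] / 0.0997 ) = 1.1685e+06 / 4.638951 = 251,888.8220

£251,888.82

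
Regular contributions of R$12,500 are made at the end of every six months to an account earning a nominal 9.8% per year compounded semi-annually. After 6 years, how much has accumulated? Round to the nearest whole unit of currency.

R$197,816

With 2 periods per year: i = 0.049, n = 12.
Accumulation factor s(12|0.049) = 15.825294; FV = 12500 × 15.825294 = 197,816.1786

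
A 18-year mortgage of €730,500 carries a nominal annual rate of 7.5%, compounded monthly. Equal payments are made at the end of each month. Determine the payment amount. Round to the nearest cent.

€6,172.53

With 12 periods per year: i = 0.00625, n = 216.
PMT = 730500 / ( [1 − (1+0.00625)^(−216)] / 0.00625 ) = 730500 / 118.346930 = 6,172.5302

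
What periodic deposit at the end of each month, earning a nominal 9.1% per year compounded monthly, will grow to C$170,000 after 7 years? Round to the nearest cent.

i = 0.091/12 = 0.00758333 per month; n = 7·12 = 84.
PMT = 170000 / ( [(1+0.00758333)^84 − 1] / 0.00758333 ) = 170000 / 116.869654 = 1,454.6120

C$1,454.61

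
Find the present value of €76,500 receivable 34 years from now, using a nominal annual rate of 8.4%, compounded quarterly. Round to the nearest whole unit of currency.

Periodic rate i = 0.084/4 = 0.021; n = 34 × 4 = 136 periods.
Discount factor = (1+0.021)^(−136) = 0.059224; PV = 76,500 × 0.059224 = 4,530.6500

€4,531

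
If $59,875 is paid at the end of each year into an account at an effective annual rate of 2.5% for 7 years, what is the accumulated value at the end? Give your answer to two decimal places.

Accumulation factor s(7|0.025) = 7.547430; FV = 59875 × 7.547430 = 451,902.3800

$451,902.38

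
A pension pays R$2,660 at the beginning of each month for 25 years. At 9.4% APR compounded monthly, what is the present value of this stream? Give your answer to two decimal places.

With 12 periods per year: i = 0.00783333, n = 300.
PV = 2660 × [1 − (1+0.00783333)^(−300)] / 0.00783333 × (1+i) = 2660 × 116.276552 = 309,295.6296
(Beginning-of-period payments → annuity-due factor ×(1+i).)

R$309,295.63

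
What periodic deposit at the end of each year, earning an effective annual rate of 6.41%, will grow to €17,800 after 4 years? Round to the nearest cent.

€4,044.26

PMT = 17800 / ( [(1+0.0641)^4 − 1] / 0.0641 ) = 17800 / 4.401299 = 4,044.2609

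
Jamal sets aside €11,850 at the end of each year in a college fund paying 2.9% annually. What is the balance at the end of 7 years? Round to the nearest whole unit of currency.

FV = PMT · [(1+i)^n − 1] / i = 11850 · 7.639304 = 90,525.7478

€90,526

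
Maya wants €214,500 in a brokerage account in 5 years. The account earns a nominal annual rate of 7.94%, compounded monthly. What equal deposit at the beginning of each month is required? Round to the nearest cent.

€2,904.64

i = 0.0794/12 = 0.00661667 per month; n = 5·12 = 60.
FV-annuity factor × (1+i) = 73.847468; PMT = 214500 / 73.847468 = 2,904.6358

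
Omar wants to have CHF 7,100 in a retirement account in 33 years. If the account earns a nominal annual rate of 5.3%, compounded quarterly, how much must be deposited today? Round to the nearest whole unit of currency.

CHF 1,249

Periodic rate i = 0.053/4 = 0.01325; n = 33 × 4 = 132 periods.
PV = 7,100 / (1 + 0.01325)^132 = 7,100 / 5.683199 = 1,249.2965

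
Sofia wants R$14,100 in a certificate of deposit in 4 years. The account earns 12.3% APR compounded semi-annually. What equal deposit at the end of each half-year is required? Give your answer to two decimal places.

R$1,416.96

With 2 periods per year: i = 0.0615, n = 8.
FV-annuity factor = 9.950915; PMT = 14100 / 9.950915 = 1,416.9552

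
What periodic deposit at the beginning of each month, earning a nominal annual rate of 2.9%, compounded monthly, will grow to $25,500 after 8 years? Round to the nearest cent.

With 12 periods per year: i = 0.00241667, n = 96.
FV-annuity factor × (1+i) = 108.164276; PMT = 25500 / 108.164276 = 235.7525

$235.75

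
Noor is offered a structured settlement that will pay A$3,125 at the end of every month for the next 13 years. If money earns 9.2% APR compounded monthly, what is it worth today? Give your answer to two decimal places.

A$283,783.73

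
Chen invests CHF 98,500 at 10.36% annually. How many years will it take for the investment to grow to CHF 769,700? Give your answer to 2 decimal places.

20.86 years

n = ln(769700/98500) / ln(1+0.1036) = ln(7.81421) / 0.098578 = 20.8561 years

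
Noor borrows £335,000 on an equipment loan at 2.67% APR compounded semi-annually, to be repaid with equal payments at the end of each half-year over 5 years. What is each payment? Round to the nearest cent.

£36,008.65

i = 0.0267/2 = 0.01335 per half-year; n = 5·2 = 10.
Annuity-PV factor = 9.303319; PMT = 335000 / 9.303319 = 36,008.6534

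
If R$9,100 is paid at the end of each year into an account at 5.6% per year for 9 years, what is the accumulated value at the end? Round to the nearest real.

R$102,856

FV = 9100 × [(1+0.056)^9 − 1] / 0.056 = 9100 × 11.302838 = 102,855.8272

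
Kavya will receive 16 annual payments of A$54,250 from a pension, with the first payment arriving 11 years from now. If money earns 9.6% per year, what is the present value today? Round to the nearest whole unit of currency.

A$173,830

PV at t=10 (ordinary 16-year annuity): 54250 × a(16|0.096) = 54250 × 8.013633 = 434,739.5767
PV₀ = 434,739.5767 / (1+0.096)^10 = 434,739.5767 / 2.500953 = 173,829.5623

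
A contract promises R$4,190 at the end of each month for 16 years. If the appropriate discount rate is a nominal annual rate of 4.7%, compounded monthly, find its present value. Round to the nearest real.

R$564,724

With 12 periods per year: i = 0.00391667, n = 192.
Annuity factor a(192|0.00391667) = 134.778967; PV = 4190 × 134.778967 = 564,723.8706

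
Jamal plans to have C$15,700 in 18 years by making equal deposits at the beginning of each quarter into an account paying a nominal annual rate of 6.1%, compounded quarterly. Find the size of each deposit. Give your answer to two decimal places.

With 4 periods per year: i = 0.01525, n = 72.
PMT = 15700 / ( [(1+0.01525)^72 − 1] / 0.01525 × (1+i) ) = 15700 / 131.377832 = 119.5027

C$119.50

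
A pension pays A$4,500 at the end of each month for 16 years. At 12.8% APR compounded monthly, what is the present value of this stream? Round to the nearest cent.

i = 0.128/12 = 0.0106667 per month; n = 16·12 = 192.
Annuity factor a(192|0.0106667) = 81.525070; PV = 4500 × 81.525070 = 366,862.8169

A$366,862.82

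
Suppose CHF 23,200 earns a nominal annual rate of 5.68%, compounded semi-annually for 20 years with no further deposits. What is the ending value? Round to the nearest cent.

CHF 71,116.55

i = 0.0568/2 = 0.0284 per half-year; n = 20·2 = 40.
FV = 23,200 × (1 + 0.0284)^40 = 71,116.5539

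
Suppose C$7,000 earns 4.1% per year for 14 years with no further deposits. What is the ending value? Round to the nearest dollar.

FV = 7,000 × (1 + 0.041)^14 = 12,285.9361

C$12,286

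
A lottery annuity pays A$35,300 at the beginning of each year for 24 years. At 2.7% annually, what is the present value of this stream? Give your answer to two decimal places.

A$634,287.53

PV = PMT · [1 − (1+i)^(−n)] / i × (1+i) = 35300 · 17.968485 = 634,287.5300
(Beginning-of-period payments → annuity-due factor ×(1+i).)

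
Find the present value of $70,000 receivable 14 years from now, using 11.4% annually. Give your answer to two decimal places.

Discount factor = (1+0.114)^(−14) = 0.220601; PV = 70,000 × 0.220601 = 15,442.0647

$15,442.06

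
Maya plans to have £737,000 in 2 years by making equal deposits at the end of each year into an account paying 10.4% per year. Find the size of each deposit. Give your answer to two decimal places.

PMT = 737000 / ( [(1+0.104)^2 − 1] / 0.104 ) = 737000 / 2.104000 = 350,285.1711

£350,285.17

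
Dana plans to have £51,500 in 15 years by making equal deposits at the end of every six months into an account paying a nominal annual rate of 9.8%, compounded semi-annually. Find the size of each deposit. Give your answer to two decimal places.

£788.56

With 2 periods per year: i = 0.049, n = 30.
PMT = 51500 / ( [(1+0.049)^30 − 1] / 0.049 ) = 51500 / 65.309153 = 788.5572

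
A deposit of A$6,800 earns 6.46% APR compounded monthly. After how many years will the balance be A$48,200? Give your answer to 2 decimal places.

30.40 years

Periodic rate i = 0.0646/12 = 0.00538333.
n = ln(48200/6800) / ln(1+0.00538333) = ln(7.08824) / 0.005369 = 364.7746 months
= 364.7746/12 years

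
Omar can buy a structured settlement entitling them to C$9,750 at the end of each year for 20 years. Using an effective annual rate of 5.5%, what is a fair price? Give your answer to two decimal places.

PV = 9750 × [1 − (1+0.055)^(−20)] / 0.055 = 9750 × 11.950382 = 116,516.2292

C$116,516.23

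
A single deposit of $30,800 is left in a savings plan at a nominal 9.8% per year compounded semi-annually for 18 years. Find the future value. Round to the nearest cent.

i = 0.098/2 = 0.049 per half-year; n = 18·2 = 36.
FV = PV·(1+i)^n = 30,800 × 5.596514 = 172,372.6234

$172,372.62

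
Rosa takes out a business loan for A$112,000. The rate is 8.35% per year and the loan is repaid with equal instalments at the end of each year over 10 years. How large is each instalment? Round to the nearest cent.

A$16,955.75

PMT = 112000 / ( [1 − (1+0.0835)^(−10)] / 0.0835 ) = 112000 / 6.605429 = 16,955.7506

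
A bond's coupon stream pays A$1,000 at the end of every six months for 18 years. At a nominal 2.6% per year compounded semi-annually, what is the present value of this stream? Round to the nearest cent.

With 2 periods per year: i = 0.013, n = 36.
PV = 1000 × [1 − (1+0.013)^(−36)] / 0.013 = 1000 × 28.604224 = 28,604.2241

A$28,604.22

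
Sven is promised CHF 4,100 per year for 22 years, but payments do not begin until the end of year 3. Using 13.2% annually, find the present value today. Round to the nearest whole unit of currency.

CHF 22,655

Value one period before first payment (t=2): 4100 × [1 − (1+0.132)^(−22)] / 0.132 = 4100 × 7.080530 = 29,030.1737
PV₀ = 29,030.1737 / (1+0.132)^2 = 29,030.1737 / 1.281424 = 22,654.6199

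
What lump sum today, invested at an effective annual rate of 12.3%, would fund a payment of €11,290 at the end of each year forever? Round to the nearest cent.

€91,788.62

PV = PMT / i = 11290 / 0.123 = 91,788.6179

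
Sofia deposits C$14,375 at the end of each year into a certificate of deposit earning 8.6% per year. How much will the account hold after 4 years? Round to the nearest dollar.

Accumulation factor s(4|0.086) = 4.546220; FV = 14375 × 4.546220 = 65,351.9133

C$65,352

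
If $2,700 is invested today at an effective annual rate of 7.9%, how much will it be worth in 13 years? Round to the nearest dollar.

2,700 × (1+0.079)^13 = 2,700 × 2.687069 = 7,255.0857

$7,255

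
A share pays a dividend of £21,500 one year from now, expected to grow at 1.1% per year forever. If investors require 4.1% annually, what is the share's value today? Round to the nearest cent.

PV = PMT / (i − g) = 21500 / (0.041 − 0.011) = 21500 / 0.030000 = 716,666.6667

£716,666.67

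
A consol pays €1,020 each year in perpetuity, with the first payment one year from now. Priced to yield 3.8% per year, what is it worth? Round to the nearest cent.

PV = PMT / i = 1020 / 0.038 = 26,842.1053

€26,842.11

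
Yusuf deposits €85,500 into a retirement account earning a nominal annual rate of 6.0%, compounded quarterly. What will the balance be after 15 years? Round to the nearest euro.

€208,895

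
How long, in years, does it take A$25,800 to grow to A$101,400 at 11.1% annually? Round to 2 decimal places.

(1+i)^n = 101400/25800 = 3.93023, so n = ln 3.93023 / ln 1.111 = 13.0030 years

13.00 years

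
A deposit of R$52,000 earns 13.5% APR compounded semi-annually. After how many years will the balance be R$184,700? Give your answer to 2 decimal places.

9.70 years

Periodic rate i = 0.135/2 = 0.0675.
(1+i)^n = 184700/52000 = 3.55192, so n = ln 3.55192 / ln 1.0675 = 19.4045 half-years
= 19.4045/2 years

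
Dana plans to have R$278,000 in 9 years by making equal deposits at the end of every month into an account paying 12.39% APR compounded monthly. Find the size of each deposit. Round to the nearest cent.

R$1,412.24

With 12 periods per year: i = 0.010325, n = 108.
FV-annuity factor = 196.850907; PMT = 278000 / 196.850907 = 1,412.2363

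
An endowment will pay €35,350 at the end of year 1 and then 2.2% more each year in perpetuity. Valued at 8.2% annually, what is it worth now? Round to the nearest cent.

€589,166.67

PV = D₁/(r − g) = 35350/(0.082 − 0.022) = 589,166.6667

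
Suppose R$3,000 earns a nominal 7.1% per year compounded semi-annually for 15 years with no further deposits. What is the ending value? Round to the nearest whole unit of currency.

R$8,543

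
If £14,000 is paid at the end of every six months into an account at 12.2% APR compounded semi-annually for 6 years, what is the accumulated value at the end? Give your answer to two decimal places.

With 2 periods per year: i = 0.061, n = 12.
FV = PMT · [(1+i)^n − 1] / i = 14000 · 16.968764 = 237,562.7004

£237,562.70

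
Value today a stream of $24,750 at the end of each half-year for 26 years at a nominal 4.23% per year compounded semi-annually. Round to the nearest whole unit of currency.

$776,111

i = 0.0423/2 = 0.02115 per half-year; n = 26·2 = 52.
PV = PMT · [1 − (1+i)^(−n)] / i = 24750 · 31.358010 = 776,110.7431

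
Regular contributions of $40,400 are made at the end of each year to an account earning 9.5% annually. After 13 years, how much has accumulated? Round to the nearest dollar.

Accumulation factor s(13|0.095) = 23.723634; FV = 40400 × 23.723634 = 958,434.8290

$958,435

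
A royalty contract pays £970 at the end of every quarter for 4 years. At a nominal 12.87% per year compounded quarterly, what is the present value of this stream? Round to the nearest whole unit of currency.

Periodic rate i = 0.1287/4 = 0.032175; n = 4 × 4 = 16 periods.
PV = 970 × [1 − (1+0.032175)^(−16)] / 0.032175 = 970 × 12.354762 = 11,984.1191

£11,984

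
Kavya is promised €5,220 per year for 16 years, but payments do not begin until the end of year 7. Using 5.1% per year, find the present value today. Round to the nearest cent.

€41,678.15

Value one period before first payment (t=6): 5220 × [1 − (1+0.051)^(−16)] / 0.051 = 5220 × 10.761040 = 56,172.6284
PV₀ = 56,172.6284 / (1+0.051)^6 = 56,172.6284 / 1.347772 = 41,678.1515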